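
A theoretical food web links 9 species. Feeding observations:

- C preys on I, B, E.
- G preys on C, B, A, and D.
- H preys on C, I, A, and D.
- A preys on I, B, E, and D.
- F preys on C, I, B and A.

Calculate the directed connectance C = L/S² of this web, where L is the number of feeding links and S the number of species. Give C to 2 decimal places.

The web has S = 9 species and L = 19 feeding links.
C = L / S² = 19 / 81 = 0.2346 ≈ 0.23.

C = 0.23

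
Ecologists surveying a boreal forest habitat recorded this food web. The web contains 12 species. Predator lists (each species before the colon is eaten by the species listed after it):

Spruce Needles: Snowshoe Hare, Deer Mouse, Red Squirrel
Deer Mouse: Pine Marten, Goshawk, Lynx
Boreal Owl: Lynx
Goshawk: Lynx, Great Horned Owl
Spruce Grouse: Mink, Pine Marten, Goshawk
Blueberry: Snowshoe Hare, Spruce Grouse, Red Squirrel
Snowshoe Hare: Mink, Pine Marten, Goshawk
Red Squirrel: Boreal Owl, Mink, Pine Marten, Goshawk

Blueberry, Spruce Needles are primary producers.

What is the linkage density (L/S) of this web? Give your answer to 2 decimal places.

L/S = 1.83

There are L = 22 links among S = 12 species.
L/S = 22/12 = 1.8333 ≈ 1.83.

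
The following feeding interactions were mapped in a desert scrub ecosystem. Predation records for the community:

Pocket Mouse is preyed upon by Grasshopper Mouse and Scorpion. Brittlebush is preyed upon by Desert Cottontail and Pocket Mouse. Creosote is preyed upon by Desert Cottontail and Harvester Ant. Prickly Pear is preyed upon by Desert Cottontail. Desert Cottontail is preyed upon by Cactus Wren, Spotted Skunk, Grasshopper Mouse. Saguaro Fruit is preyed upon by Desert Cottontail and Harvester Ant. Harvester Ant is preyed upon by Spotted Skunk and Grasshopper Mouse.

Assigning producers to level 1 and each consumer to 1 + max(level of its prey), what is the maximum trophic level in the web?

Producers (level 1): Prickly Pear, Brittlebush, Saguaro Fruit, Creosote.
Prickly Pear → Desert Cottontail → Spotted Skunk gives Spotted Skunk level 3.
No species has a prey at level 3, so no species reaches level 4.

3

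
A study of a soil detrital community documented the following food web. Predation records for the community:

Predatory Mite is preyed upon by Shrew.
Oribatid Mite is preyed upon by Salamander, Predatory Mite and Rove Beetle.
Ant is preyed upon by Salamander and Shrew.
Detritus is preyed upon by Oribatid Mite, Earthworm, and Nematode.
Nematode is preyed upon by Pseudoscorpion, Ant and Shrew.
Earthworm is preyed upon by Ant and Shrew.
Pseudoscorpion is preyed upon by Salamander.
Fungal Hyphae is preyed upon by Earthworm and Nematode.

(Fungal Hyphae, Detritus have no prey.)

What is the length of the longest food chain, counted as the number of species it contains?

One longest chain: Detritus → Oribatid Mite → Predatory Mite → Shrew.
It has 4 species and 3 links.

4 species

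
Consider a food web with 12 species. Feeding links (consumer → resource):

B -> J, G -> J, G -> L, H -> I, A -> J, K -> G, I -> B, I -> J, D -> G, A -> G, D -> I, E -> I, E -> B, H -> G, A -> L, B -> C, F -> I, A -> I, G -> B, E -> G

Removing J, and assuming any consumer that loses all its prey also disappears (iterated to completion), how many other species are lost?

Remove J.
Every predator of it retains at least one other prey: B still has C; I still has B; G still has L, B; A still has L, I, G.
No consumer loses all prey, so no secondary extinctions occur.

0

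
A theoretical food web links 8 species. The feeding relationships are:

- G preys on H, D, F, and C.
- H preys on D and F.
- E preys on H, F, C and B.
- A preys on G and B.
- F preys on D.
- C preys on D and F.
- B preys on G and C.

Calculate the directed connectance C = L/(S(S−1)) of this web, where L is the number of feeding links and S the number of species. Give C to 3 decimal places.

The web has S = 8 species and L = 17 feeding links.
C = L / (S(S−1)) = 17 / 56 = 0.3036 ≈ 0.304.

C = 0.304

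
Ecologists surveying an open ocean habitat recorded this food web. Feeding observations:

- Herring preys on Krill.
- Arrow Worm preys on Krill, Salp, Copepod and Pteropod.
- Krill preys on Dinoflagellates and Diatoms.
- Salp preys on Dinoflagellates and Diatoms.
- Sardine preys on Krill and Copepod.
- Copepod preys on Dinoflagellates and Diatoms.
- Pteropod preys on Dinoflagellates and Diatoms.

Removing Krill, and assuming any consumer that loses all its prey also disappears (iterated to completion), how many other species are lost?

1

Remove Krill.
Round 1: Herring (all prey gone) → extinct.
No further losses. Total secondary extinctions: 1.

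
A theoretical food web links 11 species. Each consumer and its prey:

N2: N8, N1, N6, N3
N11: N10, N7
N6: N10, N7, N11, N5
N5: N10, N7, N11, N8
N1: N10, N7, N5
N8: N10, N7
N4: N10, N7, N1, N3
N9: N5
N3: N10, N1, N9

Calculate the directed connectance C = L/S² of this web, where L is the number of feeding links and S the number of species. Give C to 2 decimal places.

The web has S = 11 species and L = 27 feeding links.
C = L / S² = 27 / 121 = 0.2231 ≈ 0.22.

C = 0.22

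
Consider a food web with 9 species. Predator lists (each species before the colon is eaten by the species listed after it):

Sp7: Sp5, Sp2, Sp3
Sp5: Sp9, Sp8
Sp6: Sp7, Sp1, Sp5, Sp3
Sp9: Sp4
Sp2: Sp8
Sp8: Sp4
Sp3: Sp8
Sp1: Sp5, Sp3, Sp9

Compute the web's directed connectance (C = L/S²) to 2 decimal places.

The web has S = 9 species and L = 16 feeding links.
C = L / S² = 16 / 81 = 0.1975 ≈ 0.20.

C = 0.20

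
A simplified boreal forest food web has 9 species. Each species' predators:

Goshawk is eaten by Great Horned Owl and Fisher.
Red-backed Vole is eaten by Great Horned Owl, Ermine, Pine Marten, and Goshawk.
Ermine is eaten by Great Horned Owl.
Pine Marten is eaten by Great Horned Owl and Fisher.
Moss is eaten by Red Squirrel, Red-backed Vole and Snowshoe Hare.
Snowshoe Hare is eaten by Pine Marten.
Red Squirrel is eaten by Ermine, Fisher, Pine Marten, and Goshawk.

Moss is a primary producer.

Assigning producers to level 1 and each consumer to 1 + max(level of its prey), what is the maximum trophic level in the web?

Producers (level 1): Moss.
Moss → Snowshoe Hare → Pine Marten → Fisher gives Fisher level 4.
No species has a prey at level 4, so no species reaches level 5.

4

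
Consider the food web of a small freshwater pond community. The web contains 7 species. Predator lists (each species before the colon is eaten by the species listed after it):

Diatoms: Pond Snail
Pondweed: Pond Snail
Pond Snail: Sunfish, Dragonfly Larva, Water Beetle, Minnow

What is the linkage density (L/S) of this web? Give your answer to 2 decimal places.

There are L = 6 links among S = 7 species.
L/S = 6/7 = 0.8571 ≈ 0.86.

L/S = 0.86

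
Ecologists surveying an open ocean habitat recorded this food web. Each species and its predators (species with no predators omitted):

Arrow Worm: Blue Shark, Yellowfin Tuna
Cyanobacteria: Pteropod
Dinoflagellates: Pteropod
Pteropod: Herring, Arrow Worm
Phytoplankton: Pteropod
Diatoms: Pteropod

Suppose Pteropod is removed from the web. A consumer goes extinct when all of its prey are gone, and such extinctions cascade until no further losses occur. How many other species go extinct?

Remove Pteropod.
Round 1: Herring (all prey gone), Arrow Worm (all prey gone) → extinct.
Round 2: Blue Shark (all prey gone), Yellowfin Tuna (all prey gone) → extinct.
No further losses. Total secondary extinctions: 4.

4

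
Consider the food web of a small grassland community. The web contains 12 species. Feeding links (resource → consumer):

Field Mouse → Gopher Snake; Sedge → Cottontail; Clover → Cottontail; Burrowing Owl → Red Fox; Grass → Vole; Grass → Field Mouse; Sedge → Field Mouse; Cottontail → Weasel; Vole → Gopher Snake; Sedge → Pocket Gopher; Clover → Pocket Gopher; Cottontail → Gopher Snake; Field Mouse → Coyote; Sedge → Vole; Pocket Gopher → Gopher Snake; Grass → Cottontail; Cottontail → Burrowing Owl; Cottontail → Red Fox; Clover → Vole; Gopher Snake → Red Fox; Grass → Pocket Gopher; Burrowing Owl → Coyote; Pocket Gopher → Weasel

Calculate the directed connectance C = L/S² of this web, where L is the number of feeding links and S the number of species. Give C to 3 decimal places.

C = 0.160

The web has S = 12 species and L = 23 feeding links.
C = L / S² = 23 / 144 = 0.1597 ≈ 0.160.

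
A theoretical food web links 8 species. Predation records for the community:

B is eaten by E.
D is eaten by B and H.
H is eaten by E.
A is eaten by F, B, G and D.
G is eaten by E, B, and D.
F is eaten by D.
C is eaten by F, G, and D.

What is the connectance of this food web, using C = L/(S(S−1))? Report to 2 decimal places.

The web has S = 8 species and L = 15 feeding links.
C = L / (S(S−1)) = 15 / 56 = 0.2679 ≈ 0.27.

C = 0.27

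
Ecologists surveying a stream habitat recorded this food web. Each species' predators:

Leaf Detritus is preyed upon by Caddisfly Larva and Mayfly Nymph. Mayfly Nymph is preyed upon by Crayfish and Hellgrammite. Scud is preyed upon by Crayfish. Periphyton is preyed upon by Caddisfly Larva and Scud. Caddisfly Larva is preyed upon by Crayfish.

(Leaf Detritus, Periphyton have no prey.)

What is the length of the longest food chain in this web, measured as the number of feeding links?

One longest chain: Leaf Detritus → Mayfly Nymph → Crayfish.
It has 3 species and 2 links.

2 links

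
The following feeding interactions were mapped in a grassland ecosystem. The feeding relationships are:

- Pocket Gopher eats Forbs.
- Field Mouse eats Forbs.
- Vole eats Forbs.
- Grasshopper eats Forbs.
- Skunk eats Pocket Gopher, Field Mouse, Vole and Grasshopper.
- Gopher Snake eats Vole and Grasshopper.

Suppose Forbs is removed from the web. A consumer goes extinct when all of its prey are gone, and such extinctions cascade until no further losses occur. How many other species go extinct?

6

Remove Forbs.
Round 1: Vole (all prey gone), Grasshopper (all prey gone), Field Mouse (all prey gone), Pocket Gopher (all prey gone) → extinct.
Round 2: Gopher Snake (all prey gone), Skunk (all prey gone) → extinct.
No further losses. Total secondary extinctions: 6.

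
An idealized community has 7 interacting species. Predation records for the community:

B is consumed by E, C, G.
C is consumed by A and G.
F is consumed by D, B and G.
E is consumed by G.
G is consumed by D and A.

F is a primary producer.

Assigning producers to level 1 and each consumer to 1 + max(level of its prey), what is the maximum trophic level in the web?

5

Producers (level 1): F.
F → B → E → G → A gives A level 5.
No species has a prey at level 5, so no species reaches level 6.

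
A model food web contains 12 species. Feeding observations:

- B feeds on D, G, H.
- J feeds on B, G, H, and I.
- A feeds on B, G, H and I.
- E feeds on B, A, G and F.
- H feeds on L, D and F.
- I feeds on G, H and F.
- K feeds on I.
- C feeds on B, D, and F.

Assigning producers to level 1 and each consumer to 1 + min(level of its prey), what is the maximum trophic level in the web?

3

Producers (level 1): G, F, D, L.
Following each consumer down to its lowest-level prey: G → I → K (levels 1 through 3).
All prey of K (I 2) are at level 2 or above, so K is at level 1 + 2 = 3.
Every consumer has at least one prey at level 2 or below, so none exceeds level 3.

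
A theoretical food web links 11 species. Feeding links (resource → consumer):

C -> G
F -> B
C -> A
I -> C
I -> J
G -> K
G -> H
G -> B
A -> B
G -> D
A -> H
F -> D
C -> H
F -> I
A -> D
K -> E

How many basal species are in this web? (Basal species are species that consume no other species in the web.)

1

Basal species (no prey listed): F.
Count: 1.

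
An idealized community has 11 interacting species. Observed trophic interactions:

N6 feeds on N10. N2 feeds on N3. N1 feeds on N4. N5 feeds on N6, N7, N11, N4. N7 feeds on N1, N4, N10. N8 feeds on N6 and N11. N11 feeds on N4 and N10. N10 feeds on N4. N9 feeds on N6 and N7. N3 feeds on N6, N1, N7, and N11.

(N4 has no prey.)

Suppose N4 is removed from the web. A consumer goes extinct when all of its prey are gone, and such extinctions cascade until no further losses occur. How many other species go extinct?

10

Remove N4.
Round 1: N10 (all prey gone), N1 (all prey gone) → extinct.
Round 2: N6 (all prey gone), N7 (all prey gone), N11 (all prey gone) → extinct.
Round 3: N8 (all prey gone), N9 (all prey gone), N5 (all prey gone), N3 (all prey gone) → extinct.
Round 4: N2 (all prey gone) → extinct.
No further losses. Total secondary extinctions: 10.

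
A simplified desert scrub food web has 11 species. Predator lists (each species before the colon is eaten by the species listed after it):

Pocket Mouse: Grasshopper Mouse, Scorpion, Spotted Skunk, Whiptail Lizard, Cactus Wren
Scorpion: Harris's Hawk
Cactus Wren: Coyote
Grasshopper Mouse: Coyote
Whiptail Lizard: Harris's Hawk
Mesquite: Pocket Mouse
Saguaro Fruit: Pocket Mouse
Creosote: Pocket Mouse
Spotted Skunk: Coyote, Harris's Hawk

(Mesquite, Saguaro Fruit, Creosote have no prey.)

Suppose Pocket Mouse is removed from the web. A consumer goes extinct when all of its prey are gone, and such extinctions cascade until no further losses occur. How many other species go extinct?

7

Remove Pocket Mouse.
Round 1: Grasshopper Mouse (all prey gone), Scorpion (all prey gone), Spotted Skunk (all prey gone), Whiptail Lizard (all prey gone), Cactus Wren (all prey gone) → extinct.
Round 2: Coyote (all prey gone), Harris's Hawk (all prey gone) → extinct.
No further losses. Total secondary extinctions: 7.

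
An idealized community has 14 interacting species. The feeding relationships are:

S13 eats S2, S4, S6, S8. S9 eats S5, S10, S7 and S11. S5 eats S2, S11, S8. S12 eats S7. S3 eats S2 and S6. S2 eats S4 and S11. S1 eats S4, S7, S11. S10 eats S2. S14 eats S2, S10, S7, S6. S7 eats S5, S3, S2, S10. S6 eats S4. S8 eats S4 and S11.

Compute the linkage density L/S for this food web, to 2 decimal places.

There are L = 31 links among S = 14 species.
L/S = 31/14 = 2.2143 ≈ 2.21.

L/S = 2.21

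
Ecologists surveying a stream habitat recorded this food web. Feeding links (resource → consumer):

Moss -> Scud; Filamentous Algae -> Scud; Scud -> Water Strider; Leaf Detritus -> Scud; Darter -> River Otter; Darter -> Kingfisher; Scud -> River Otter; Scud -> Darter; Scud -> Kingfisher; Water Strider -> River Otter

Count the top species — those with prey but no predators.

2

Top species (has prey, but nothing eats it): River Otter, Kingfisher.
Count: 2.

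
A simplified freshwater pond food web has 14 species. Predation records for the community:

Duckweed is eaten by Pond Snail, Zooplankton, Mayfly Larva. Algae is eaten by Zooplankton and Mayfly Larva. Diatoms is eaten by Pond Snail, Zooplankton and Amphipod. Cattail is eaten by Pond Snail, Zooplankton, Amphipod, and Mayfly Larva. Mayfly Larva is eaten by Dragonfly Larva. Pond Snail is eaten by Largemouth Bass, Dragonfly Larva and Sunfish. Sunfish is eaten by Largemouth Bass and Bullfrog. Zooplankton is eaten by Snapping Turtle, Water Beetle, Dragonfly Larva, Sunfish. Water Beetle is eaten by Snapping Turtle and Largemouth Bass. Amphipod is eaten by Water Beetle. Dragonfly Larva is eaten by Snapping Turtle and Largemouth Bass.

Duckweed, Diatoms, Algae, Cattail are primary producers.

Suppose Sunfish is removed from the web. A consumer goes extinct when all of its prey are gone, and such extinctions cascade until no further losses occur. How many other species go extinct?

1

Remove Sunfish.
Round 1: Bullfrog (all prey gone) → extinct.
No further losses. Total secondary extinctions: 1.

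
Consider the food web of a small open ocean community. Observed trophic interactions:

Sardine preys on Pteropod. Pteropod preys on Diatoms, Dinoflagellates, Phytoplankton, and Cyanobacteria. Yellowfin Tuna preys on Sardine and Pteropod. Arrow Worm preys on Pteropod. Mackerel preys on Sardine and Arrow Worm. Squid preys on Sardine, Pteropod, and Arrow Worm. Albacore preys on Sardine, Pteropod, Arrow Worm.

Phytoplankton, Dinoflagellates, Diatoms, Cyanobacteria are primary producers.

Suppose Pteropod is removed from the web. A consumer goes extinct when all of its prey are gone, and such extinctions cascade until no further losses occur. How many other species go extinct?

6

Remove Pteropod.
Round 1: Arrow Worm (all prey gone), Sardine (all prey gone) → extinct.
Round 2: Yellowfin Tuna (all prey gone), Mackerel (all prey gone), Squid (all prey gone), Albacore (all prey gone) → extinct.
No further losses. Total secondary extinctions: 6.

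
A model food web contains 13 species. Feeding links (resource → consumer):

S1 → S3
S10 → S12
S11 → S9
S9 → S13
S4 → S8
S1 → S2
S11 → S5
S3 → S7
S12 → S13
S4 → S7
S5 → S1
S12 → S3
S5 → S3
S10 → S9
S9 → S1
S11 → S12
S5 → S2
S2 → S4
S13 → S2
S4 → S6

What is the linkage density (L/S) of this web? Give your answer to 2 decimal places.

There are L = 20 links among S = 13 species.
L/S = 20/13 = 1.5385 ≈ 1.54.

L/S = 1.54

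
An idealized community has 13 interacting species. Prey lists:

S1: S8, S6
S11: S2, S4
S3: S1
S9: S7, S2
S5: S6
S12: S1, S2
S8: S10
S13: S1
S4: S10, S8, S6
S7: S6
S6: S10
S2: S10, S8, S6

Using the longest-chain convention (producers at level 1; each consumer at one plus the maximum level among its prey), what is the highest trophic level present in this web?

4

Producers (level 1): S10.
S10 → S8 → S1 → S13 gives S13 level 4.
No species has a prey at level 4, so no species reaches level 5.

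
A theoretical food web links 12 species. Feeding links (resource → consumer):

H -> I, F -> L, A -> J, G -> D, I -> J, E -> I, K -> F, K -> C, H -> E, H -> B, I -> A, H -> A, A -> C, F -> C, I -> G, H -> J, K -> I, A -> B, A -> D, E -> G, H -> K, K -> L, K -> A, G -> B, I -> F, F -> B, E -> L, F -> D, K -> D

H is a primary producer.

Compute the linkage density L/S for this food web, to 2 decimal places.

There are L = 29 links among S = 12 species.
L/S = 29/12 = 2.4167 ≈ 2.42.

L/S = 2.42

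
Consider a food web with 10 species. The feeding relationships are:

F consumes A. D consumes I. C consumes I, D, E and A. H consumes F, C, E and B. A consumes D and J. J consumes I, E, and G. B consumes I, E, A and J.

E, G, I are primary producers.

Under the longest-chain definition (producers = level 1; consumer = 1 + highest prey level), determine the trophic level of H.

Trophic level 5

I is a producer → level 1.
D eats I → level 2.
A eats D (level 2); other prey at levels: J 2 → level 3.
F eats A → level 4.
H eats F (level 4); other prey at levels: E 1, B 4, C 4 → level 5.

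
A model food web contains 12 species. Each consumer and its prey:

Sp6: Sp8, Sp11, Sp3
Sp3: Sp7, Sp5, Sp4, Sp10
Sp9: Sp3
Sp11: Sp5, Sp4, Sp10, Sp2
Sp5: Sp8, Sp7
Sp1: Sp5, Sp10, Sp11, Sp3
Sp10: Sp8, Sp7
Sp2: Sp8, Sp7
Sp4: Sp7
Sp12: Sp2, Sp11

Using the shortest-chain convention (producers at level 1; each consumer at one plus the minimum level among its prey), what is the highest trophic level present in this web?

3

Producers (level 1): Sp8, Sp7.
Following each consumer down to its lowest-level prey: Sp8 → Sp5 → Sp1 (levels 1 through 3).
All prey of Sp1 (Sp5 2, Sp10 2, Sp3 2, Sp11 3) are at level 2 or above, so Sp1 is at level 1 + 2 = 3.
Every consumer has at least one prey at level 2 or below, so none exceeds level 3.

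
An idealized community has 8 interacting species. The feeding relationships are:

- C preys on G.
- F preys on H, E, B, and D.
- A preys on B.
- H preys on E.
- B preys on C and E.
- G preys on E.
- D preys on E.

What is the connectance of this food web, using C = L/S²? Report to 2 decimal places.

The web has S = 8 species and L = 11 feeding links.
C = L / S² = 11 / 64 = 0.1719 ≈ 0.17.

C = 0.17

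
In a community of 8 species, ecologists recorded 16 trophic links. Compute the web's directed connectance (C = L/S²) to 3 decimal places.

C = 0.250

The web has S = 8 species and L = 16 feeding links.
C = L / S² = 16 / 64 = 0.2500 ≈ 0.250.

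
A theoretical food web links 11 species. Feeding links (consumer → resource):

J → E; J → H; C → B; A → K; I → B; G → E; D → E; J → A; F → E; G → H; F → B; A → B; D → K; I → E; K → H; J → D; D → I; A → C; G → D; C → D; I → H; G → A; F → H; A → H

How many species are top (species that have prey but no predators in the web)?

Top species (has prey, but nothing eats it): F, G, J.
Count: 3.

3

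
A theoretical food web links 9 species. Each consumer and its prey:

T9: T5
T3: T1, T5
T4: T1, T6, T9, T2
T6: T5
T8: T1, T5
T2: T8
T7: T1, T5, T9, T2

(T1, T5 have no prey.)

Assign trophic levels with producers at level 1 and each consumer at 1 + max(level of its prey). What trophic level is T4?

Trophic level 4

T1 is a producer → level 1.
T8 eats T1 (level 1); other prey at levels: T5 1 → level 2.
T2 eats T8 → level 3.
T4 eats T2 (level 3); other prey at levels: T1 1, T6 2, T9 2 → level 4.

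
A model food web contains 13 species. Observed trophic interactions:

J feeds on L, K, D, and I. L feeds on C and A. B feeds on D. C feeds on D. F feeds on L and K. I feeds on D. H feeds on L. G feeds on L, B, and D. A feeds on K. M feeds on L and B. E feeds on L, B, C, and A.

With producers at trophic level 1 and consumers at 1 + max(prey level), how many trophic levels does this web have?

Producers (level 1): K, D.
D → C → L → J gives J level 4.
No species has a prey at level 4, so no species reaches level 5.

4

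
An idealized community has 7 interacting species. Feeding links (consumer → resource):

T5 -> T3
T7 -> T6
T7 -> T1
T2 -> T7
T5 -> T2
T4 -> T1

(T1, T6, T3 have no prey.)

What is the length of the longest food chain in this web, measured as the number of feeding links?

One longest chain: T1 → T7 → T2 → T5.
It has 4 species and 3 links.

3 links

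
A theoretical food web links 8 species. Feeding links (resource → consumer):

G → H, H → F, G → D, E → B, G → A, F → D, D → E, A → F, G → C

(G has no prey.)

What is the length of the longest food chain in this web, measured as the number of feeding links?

One longest chain: G → A → F → D → E → B.
It has 6 species and 5 links.

5 links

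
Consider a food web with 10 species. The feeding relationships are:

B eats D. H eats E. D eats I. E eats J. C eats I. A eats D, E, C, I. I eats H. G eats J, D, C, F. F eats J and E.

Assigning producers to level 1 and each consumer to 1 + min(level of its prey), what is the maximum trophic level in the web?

6

Producers (level 1): J.
Following each consumer down to its lowest-level prey: J → E → H → I → D → B (levels 1 through 6).
All prey of B (D 5) are at level 5 or above, so B is at level 1 + 5 = 6.
Every consumer has at least one prey at level 5 or below, so none exceeds level 6.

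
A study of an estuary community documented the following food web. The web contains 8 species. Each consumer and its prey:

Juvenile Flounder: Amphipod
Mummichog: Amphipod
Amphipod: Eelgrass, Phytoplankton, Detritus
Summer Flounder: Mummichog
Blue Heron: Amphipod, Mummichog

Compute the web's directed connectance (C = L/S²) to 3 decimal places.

C = 0.125

The web has S = 8 species and L = 8 feeding links.
C = L / S² = 8 / 64 = 0.1250 ≈ 0.125.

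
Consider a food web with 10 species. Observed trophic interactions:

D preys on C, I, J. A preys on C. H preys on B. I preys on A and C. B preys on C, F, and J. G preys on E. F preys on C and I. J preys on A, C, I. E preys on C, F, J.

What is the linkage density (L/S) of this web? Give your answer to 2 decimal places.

L/S = 1.90

There are L = 19 links among S = 10 species.
L/S = 19/10 = 1.9000 ≈ 1.90.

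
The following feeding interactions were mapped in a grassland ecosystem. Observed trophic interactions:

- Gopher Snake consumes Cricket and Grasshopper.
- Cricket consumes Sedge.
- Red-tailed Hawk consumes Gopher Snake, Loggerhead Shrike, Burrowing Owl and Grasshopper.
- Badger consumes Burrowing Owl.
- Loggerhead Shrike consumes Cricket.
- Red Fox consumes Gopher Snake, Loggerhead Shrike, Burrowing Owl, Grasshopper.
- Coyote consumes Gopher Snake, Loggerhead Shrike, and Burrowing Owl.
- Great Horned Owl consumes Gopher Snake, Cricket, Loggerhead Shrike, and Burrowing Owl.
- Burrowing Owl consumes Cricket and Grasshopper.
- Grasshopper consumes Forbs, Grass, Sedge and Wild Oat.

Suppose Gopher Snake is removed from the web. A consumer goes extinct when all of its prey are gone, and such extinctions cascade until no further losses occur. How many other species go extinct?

0

Remove Gopher Snake.
Every predator of it retains at least one other prey: Red Fox still has Grasshopper, Burrowing Owl, Loggerhead Shrike; Great Horned Owl still has Cricket, Burrowing Owl, Loggerhead Shrike; Coyote still has Burrowing Owl, Loggerhead Shrike; Red-tailed Hawk still has Grasshopper, Burrowing Owl, Loggerhead Shrike.
No consumer loses all prey, so no secondary extinctions occur.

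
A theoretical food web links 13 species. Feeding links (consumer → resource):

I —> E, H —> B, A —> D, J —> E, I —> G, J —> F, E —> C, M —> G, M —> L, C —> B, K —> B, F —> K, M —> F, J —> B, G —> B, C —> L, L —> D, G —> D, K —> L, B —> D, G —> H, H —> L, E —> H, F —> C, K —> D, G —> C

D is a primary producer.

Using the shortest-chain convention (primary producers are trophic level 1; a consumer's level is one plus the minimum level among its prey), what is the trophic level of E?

D is a producer → level 1.
L eats D → level 2.
H eats L → level 3.
E eats H → level 4.
No prey of E is below level 3, so 4 is the minimum.

Trophic level 4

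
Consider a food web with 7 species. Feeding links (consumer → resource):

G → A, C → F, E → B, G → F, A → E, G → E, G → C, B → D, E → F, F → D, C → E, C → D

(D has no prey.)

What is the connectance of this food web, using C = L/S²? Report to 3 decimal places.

The web has S = 7 species and L = 12 feeding links.
C = L / S² = 12 / 49 = 0.2449 ≈ 0.245.

C = 0.245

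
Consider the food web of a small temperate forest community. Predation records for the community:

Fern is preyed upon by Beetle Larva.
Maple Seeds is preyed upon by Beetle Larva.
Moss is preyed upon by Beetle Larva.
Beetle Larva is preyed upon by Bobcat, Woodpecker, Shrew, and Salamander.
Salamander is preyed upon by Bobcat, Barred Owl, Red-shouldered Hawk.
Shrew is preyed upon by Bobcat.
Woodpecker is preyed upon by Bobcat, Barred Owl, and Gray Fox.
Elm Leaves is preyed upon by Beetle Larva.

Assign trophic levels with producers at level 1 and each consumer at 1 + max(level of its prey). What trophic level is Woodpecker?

Moss is a producer → level 1.
Beetle Larva eats Moss (level 1); other prey at levels: Fern 1, Elm Leaves 1, Maple Seeds 1 → level 2.
Woodpecker eats Beetle Larva → level 3.

Trophic level 3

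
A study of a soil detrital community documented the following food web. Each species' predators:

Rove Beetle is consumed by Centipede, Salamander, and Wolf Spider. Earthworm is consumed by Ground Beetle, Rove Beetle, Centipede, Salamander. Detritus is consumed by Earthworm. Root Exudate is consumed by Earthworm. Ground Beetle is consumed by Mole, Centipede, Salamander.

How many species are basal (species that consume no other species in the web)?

2

Basal species (no prey listed): Root Exudate, Detritus.
Count: 2.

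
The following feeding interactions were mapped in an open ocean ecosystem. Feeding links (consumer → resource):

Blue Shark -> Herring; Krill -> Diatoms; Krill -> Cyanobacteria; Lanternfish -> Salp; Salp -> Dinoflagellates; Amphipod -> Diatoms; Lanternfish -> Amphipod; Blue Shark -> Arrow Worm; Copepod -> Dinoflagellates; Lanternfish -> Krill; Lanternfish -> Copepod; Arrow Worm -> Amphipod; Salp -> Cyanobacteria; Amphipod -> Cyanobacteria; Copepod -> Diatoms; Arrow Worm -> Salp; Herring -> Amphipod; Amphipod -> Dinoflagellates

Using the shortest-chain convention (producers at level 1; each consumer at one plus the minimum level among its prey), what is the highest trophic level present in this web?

Producers (level 1): Dinoflagellates, Cyanobacteria, Diatoms.
Following each consumer down to its lowest-level prey: Dinoflagellates → Amphipod → Herring → Blue Shark (levels 1 through 4).
All prey of Blue Shark (Herring 3, Arrow Worm 3) are at level 3 or above, so Blue Shark is at level 1 + 3 = 4.
Every consumer has at least one prey at level 3 or below, so none exceeds level 4.

4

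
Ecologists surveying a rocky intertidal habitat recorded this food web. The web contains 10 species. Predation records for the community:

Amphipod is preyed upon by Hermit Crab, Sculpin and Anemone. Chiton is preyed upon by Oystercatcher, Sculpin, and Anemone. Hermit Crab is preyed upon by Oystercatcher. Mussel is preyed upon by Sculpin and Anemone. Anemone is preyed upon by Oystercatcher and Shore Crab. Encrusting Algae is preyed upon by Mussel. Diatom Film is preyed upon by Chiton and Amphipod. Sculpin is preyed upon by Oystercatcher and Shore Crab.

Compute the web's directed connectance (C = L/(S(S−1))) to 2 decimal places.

C = 0.18

The web has S = 10 species and L = 16 feeding links.
C = L / (S(S−1)) = 16 / 90 = 0.1778 ≈ 0.18.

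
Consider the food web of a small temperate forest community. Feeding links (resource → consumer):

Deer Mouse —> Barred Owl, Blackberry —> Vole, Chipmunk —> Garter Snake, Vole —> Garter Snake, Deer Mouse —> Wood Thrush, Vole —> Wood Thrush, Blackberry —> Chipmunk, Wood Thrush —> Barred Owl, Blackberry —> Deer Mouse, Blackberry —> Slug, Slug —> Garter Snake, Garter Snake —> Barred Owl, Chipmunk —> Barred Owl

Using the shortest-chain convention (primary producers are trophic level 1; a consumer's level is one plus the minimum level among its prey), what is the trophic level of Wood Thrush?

Trophic level 3

Blackberry is a producer → level 1.
Vole eats Blackberry → level 2.
Wood Thrush eats Vole → level 3.
No prey of Wood Thrush is below level 2, so 3 is the minimum.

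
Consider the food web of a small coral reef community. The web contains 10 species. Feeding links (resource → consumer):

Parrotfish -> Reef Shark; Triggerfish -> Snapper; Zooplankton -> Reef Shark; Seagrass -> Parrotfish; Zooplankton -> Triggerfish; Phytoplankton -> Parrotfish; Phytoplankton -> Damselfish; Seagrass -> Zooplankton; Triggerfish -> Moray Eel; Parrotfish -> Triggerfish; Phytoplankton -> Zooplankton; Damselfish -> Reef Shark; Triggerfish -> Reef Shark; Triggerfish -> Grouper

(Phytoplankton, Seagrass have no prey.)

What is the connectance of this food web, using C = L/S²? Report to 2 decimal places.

The web has S = 10 species and L = 14 feeding links.
C = L / S² = 14 / 100 = 0.1400 ≈ 0.14.

C = 0.14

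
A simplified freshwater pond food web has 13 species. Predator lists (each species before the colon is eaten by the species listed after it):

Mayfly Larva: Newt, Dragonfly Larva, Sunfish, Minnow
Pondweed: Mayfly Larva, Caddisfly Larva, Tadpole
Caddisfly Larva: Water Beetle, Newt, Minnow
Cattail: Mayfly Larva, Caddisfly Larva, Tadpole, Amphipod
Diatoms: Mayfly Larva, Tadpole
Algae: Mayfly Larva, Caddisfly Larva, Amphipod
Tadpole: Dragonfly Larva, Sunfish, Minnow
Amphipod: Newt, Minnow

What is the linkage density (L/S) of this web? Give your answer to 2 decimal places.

L/S = 1.85

There are L = 24 links among S = 13 species.
L/S = 24/13 = 1.8462 ≈ 1.85.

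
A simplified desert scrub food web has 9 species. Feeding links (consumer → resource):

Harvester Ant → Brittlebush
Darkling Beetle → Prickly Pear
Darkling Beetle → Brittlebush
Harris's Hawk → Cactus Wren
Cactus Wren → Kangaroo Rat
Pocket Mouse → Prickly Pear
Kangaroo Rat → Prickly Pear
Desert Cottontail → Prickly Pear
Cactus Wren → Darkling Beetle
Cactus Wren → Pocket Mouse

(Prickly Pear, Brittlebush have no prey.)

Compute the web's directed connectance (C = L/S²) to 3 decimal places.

The web has S = 9 species and L = 10 feeding links.
C = L / S² = 10 / 81 = 0.1235 ≈ 0.123.

C = 0.123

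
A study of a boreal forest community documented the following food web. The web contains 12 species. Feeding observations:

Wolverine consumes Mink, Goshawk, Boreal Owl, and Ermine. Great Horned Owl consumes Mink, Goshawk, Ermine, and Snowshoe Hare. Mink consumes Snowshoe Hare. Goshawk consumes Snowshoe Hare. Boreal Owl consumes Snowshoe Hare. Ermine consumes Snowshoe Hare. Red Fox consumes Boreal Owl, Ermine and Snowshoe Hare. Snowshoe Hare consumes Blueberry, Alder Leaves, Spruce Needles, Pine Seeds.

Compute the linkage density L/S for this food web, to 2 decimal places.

L/S = 1.58

There are L = 19 links among S = 12 species.
L/S = 19/12 = 1.5833 ≈ 1.58.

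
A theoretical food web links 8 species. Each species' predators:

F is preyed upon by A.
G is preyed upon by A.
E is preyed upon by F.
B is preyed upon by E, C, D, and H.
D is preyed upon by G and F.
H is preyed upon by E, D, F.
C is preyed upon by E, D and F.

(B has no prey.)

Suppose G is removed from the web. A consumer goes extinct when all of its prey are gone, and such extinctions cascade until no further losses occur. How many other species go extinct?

Remove G.
Every predator of it retains at least one other prey: A still has F.
No consumer loses all prey, so no secondary extinctions occur.

0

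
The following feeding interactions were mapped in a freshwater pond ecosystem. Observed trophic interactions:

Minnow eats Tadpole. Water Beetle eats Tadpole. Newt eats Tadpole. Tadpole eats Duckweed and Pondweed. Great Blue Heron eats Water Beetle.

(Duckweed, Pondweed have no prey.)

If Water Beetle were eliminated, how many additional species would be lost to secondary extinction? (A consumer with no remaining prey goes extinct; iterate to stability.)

Remove Water Beetle.
Round 1: Great Blue Heron (all prey gone) → extinct.
No further losses. Total secondary extinctions: 1.

1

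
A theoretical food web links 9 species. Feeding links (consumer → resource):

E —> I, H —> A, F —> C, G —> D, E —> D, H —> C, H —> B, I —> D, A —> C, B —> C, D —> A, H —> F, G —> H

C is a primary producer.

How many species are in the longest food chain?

One longest chain: C → A → D → I → E.
It has 5 species and 4 links.

5 species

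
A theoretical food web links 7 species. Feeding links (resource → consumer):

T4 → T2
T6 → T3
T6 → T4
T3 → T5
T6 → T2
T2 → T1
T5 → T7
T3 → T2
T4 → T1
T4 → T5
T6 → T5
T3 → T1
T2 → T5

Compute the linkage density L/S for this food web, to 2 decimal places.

There are L = 13 links among S = 7 species.
L/S = 13/7 = 1.8571 ≈ 1.86.

L/S = 1.86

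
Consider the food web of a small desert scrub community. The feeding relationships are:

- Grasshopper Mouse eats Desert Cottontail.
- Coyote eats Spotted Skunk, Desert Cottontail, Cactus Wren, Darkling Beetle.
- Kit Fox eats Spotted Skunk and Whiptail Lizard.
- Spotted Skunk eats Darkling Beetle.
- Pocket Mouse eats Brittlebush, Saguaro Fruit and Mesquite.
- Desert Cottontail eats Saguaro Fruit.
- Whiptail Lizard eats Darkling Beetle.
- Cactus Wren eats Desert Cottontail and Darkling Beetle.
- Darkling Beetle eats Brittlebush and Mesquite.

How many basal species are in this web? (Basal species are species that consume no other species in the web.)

3

Basal species (no prey listed): Mesquite, Saguaro Fruit, Brittlebush.
Count: 3.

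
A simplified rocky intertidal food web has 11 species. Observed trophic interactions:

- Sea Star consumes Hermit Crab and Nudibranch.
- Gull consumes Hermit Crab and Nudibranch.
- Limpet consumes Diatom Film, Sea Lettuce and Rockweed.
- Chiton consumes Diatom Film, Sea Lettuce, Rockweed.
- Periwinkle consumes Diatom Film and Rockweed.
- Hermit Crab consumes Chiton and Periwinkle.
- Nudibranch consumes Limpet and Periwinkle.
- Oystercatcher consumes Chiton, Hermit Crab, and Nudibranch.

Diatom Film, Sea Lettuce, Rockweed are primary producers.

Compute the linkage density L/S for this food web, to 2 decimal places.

L/S = 1.73

There are L = 19 links among S = 11 species.
L/S = 19/11 = 1.7273 ≈ 1.73.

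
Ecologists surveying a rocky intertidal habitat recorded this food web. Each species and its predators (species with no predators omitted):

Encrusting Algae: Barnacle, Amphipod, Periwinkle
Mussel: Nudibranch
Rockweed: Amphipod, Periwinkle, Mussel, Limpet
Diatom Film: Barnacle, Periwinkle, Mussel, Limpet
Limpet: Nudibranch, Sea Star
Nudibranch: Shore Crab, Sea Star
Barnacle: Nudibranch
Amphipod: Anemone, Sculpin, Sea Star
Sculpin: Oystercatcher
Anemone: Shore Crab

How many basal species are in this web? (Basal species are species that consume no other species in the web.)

Basal species (no prey listed): Diatom Film, Encrusting Algae, Rockweed.
Count: 3.

3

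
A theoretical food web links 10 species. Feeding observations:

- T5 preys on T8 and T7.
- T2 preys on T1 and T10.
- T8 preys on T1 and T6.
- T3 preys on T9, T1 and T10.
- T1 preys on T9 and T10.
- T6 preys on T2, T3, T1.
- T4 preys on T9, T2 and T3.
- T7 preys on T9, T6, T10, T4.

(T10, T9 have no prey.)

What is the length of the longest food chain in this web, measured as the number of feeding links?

One longest chain: T10 → T1 → T2 → T6 → T8 → T5.
It has 6 species and 5 links.

5 links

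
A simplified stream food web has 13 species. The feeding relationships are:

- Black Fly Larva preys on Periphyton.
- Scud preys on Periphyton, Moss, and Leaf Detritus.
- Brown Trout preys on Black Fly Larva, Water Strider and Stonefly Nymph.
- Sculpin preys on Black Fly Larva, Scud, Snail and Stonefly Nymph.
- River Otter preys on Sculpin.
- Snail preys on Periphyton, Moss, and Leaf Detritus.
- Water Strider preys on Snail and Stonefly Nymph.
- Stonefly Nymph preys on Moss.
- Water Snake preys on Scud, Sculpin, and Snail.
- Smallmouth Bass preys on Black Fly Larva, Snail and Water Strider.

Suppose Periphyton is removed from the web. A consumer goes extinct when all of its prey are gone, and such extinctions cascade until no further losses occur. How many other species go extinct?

Remove Periphyton.
Round 1: Black Fly Larva (all prey gone) → extinct.
No further losses. Total secondary extinctions: 1.

1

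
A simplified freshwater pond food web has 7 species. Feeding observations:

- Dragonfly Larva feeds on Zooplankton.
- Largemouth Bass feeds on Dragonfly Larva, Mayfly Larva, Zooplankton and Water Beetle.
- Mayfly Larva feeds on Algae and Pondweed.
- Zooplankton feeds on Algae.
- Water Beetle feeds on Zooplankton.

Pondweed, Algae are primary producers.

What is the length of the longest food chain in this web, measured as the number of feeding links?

3 links

One longest chain: Algae → Zooplankton → Water Beetle → Largemouth Bass.
It has 4 species and 3 links.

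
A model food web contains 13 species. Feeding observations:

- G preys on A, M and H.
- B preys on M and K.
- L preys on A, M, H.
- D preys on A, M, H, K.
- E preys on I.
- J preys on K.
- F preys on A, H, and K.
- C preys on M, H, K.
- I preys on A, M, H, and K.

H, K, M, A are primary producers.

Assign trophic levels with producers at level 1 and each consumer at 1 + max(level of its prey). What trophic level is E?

H is a producer → level 1.
I eats H (level 1); other prey at levels: K 1, M 1, A 1 → level 2.
E eats I → level 3.

Trophic level 3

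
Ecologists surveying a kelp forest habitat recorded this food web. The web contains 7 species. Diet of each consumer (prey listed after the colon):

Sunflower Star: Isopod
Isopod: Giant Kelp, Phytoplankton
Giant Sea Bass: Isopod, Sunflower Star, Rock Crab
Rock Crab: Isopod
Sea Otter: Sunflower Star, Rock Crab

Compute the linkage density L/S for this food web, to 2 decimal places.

There are L = 9 links among S = 7 species.
L/S = 9/7 = 1.2857 ≈ 1.29.

L/S = 1.29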